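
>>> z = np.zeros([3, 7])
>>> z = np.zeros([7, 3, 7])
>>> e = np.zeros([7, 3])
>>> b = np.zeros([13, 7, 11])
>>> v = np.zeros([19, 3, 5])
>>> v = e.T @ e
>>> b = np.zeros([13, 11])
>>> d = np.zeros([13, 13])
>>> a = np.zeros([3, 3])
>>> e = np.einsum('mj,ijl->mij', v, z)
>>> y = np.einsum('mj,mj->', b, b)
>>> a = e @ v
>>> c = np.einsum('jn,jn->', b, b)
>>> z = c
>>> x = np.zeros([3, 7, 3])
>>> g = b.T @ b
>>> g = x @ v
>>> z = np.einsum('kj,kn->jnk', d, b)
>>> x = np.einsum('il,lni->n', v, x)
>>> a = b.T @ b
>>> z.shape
(13, 11, 13)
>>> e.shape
(3, 7, 3)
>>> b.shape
(13, 11)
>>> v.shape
(3, 3)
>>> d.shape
(13, 13)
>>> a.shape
(11, 11)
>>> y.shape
()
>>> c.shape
()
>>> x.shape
(7,)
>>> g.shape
(3, 7, 3)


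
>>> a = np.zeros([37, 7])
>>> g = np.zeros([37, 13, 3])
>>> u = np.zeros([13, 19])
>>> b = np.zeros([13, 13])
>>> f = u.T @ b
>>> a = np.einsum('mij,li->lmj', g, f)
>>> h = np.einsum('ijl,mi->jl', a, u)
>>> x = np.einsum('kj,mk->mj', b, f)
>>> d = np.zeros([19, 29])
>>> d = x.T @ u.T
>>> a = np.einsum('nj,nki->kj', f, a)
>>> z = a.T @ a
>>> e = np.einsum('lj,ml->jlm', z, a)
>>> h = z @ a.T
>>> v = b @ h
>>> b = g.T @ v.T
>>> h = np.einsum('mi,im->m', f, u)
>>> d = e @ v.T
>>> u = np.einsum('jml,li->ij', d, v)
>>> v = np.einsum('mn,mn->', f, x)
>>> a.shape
(37, 13)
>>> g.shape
(37, 13, 3)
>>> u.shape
(37, 13)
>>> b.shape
(3, 13, 13)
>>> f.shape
(19, 13)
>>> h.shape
(19,)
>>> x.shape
(19, 13)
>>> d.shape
(13, 13, 13)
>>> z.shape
(13, 13)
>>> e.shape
(13, 13, 37)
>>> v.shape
()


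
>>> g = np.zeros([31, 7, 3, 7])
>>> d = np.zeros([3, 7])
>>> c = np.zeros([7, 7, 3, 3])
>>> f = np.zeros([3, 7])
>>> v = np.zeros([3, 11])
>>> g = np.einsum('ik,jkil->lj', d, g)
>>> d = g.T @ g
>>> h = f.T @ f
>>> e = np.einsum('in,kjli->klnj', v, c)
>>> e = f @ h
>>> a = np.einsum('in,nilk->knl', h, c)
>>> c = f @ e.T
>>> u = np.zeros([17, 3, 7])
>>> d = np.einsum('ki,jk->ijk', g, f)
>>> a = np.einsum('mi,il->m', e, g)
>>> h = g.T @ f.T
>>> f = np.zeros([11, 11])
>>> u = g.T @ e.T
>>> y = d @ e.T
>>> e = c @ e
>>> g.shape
(7, 31)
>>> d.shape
(31, 3, 7)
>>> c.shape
(3, 3)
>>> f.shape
(11, 11)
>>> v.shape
(3, 11)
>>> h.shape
(31, 3)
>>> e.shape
(3, 7)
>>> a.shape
(3,)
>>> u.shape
(31, 3)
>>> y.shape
(31, 3, 3)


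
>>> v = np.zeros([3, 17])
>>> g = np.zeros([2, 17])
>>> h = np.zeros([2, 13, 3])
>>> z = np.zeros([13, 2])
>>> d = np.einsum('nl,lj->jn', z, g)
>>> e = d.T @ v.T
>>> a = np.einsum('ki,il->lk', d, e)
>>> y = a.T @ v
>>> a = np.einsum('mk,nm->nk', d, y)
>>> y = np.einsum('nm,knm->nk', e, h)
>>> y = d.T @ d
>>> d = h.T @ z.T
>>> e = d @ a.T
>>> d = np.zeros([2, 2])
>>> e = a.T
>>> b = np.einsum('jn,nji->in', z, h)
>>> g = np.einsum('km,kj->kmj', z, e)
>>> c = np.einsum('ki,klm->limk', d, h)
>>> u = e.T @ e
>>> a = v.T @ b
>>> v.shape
(3, 17)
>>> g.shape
(13, 2, 17)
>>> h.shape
(2, 13, 3)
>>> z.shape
(13, 2)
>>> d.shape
(2, 2)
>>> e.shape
(13, 17)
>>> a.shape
(17, 2)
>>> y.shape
(13, 13)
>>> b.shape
(3, 2)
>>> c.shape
(13, 2, 3, 2)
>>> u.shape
(17, 17)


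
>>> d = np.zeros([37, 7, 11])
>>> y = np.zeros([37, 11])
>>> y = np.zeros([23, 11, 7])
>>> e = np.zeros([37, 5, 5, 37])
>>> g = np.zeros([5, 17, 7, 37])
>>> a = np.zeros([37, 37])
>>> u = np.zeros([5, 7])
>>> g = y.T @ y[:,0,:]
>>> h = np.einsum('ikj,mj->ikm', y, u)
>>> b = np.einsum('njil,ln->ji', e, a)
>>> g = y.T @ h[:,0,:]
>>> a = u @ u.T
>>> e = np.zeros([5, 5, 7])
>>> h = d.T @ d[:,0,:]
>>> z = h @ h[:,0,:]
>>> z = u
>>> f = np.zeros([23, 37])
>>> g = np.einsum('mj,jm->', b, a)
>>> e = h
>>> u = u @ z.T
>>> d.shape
(37, 7, 11)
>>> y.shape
(23, 11, 7)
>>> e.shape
(11, 7, 11)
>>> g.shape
()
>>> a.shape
(5, 5)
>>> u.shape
(5, 5)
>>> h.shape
(11, 7, 11)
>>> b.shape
(5, 5)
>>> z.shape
(5, 7)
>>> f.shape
(23, 37)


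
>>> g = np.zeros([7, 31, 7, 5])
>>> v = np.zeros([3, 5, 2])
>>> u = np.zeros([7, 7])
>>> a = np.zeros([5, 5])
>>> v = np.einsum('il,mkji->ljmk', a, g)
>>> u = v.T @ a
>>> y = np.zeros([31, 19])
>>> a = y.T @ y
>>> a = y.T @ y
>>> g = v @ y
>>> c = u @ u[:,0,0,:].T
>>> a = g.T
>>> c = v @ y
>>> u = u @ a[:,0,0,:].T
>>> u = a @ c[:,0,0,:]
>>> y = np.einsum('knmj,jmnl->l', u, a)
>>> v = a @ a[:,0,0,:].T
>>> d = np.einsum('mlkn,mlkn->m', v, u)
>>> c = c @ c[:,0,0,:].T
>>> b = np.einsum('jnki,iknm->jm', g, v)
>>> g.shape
(5, 7, 7, 19)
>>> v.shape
(19, 7, 7, 19)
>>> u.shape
(19, 7, 7, 19)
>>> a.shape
(19, 7, 7, 5)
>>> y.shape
(5,)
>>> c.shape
(5, 7, 7, 5)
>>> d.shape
(19,)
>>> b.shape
(5, 19)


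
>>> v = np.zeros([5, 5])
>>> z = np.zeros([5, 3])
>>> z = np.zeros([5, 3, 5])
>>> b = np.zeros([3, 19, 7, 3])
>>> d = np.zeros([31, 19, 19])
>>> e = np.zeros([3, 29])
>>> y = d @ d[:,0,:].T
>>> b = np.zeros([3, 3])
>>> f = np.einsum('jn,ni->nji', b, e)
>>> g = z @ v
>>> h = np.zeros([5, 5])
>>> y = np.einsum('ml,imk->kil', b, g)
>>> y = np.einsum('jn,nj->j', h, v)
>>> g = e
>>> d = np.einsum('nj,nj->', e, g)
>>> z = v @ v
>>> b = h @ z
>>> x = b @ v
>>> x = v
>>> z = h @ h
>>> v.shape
(5, 5)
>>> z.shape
(5, 5)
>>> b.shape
(5, 5)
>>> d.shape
()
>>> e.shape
(3, 29)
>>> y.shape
(5,)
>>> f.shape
(3, 3, 29)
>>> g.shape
(3, 29)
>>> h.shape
(5, 5)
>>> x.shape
(5, 5)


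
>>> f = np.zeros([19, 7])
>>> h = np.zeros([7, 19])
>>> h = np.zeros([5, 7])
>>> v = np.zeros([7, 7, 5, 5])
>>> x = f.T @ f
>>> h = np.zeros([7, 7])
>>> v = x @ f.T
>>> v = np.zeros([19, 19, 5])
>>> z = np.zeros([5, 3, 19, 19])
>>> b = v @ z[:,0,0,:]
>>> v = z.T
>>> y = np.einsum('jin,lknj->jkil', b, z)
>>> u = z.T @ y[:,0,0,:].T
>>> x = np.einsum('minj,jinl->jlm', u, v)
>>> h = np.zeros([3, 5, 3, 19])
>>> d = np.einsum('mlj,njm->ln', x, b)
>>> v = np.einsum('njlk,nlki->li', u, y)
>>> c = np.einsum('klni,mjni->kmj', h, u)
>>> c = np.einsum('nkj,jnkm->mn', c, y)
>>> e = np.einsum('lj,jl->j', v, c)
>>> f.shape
(19, 7)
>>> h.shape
(3, 5, 3, 19)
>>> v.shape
(3, 5)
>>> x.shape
(19, 5, 19)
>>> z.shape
(5, 3, 19, 19)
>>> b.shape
(19, 19, 19)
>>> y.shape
(19, 3, 19, 5)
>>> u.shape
(19, 19, 3, 19)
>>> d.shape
(5, 19)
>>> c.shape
(5, 3)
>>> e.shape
(5,)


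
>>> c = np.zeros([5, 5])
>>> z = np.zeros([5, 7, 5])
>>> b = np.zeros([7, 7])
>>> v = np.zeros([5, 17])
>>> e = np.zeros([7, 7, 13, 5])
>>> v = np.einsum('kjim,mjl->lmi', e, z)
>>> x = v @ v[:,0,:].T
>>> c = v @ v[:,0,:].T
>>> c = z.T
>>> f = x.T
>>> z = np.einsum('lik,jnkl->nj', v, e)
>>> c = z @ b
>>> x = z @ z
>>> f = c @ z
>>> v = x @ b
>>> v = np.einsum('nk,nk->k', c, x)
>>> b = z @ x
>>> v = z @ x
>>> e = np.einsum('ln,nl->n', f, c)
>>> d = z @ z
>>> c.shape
(7, 7)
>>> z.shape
(7, 7)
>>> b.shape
(7, 7)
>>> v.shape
(7, 7)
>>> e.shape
(7,)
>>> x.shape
(7, 7)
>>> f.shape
(7, 7)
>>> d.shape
(7, 7)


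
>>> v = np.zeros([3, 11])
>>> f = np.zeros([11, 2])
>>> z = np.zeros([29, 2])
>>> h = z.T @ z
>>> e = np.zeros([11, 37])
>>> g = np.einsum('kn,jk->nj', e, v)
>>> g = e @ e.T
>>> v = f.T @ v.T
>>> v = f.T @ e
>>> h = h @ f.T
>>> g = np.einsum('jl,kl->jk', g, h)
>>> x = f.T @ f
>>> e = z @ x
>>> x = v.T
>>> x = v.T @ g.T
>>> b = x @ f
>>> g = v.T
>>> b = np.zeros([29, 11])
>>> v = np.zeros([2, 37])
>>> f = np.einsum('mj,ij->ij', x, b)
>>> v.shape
(2, 37)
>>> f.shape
(29, 11)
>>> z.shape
(29, 2)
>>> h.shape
(2, 11)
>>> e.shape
(29, 2)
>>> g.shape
(37, 2)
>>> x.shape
(37, 11)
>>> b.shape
(29, 11)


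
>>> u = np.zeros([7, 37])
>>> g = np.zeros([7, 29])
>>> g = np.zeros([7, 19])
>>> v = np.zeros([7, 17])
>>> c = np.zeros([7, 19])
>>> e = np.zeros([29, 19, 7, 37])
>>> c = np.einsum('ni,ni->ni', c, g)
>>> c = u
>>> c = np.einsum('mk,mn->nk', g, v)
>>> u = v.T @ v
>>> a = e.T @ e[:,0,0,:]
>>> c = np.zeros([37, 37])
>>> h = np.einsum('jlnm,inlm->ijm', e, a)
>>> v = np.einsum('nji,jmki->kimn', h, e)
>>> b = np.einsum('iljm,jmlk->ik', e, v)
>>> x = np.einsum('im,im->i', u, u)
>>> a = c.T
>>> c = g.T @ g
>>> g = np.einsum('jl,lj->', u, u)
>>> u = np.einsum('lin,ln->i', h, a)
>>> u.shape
(29,)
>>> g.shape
()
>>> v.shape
(7, 37, 19, 37)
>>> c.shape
(19, 19)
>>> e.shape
(29, 19, 7, 37)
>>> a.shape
(37, 37)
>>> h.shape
(37, 29, 37)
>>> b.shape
(29, 37)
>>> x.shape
(17,)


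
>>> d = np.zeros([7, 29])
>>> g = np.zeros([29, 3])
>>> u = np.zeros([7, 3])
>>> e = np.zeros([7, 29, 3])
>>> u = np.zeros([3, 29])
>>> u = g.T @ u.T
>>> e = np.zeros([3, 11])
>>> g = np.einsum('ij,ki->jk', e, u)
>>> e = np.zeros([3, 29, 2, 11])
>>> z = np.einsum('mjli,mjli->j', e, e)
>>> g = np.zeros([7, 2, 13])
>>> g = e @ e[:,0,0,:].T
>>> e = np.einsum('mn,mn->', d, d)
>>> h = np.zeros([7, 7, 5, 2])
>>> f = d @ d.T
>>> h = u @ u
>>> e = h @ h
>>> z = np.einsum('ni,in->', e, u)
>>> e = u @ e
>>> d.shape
(7, 29)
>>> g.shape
(3, 29, 2, 3)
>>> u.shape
(3, 3)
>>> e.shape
(3, 3)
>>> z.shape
()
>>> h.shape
(3, 3)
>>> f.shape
(7, 7)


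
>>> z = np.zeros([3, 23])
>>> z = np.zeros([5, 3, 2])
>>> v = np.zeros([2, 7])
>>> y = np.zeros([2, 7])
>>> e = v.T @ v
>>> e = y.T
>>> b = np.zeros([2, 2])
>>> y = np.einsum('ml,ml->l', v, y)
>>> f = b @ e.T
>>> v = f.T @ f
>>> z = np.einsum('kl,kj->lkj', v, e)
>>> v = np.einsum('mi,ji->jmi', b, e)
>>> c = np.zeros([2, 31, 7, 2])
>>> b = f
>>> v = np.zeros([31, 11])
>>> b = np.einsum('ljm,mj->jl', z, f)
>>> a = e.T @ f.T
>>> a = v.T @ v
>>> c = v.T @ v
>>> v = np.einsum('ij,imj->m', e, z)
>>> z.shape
(7, 7, 2)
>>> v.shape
(7,)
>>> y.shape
(7,)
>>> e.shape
(7, 2)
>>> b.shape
(7, 7)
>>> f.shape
(2, 7)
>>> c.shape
(11, 11)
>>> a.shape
(11, 11)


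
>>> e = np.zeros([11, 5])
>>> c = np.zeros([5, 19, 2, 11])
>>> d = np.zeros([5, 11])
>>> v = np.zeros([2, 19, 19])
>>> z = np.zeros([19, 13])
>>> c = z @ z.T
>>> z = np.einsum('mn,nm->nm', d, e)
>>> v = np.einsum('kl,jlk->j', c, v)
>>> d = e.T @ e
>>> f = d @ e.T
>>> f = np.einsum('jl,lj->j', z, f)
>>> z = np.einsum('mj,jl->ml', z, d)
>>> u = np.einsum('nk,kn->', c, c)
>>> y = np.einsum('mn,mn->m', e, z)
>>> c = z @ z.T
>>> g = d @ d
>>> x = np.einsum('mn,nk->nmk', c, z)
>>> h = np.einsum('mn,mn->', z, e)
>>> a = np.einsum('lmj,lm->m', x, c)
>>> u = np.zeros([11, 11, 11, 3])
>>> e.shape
(11, 5)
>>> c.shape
(11, 11)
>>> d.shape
(5, 5)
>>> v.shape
(2,)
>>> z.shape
(11, 5)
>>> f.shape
(11,)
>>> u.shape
(11, 11, 11, 3)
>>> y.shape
(11,)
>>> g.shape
(5, 5)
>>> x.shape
(11, 11, 5)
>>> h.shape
()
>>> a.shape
(11,)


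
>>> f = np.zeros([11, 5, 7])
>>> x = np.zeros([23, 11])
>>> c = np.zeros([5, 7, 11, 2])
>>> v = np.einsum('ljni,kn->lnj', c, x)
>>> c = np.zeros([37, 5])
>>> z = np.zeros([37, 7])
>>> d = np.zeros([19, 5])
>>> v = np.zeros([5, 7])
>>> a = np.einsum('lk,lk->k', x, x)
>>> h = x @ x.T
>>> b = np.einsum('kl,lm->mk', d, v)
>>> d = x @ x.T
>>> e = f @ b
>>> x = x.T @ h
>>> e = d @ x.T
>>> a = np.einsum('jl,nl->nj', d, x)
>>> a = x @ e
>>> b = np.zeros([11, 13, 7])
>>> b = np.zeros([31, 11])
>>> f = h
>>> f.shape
(23, 23)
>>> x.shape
(11, 23)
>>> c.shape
(37, 5)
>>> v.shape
(5, 7)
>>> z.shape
(37, 7)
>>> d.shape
(23, 23)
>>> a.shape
(11, 11)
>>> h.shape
(23, 23)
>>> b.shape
(31, 11)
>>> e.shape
(23, 11)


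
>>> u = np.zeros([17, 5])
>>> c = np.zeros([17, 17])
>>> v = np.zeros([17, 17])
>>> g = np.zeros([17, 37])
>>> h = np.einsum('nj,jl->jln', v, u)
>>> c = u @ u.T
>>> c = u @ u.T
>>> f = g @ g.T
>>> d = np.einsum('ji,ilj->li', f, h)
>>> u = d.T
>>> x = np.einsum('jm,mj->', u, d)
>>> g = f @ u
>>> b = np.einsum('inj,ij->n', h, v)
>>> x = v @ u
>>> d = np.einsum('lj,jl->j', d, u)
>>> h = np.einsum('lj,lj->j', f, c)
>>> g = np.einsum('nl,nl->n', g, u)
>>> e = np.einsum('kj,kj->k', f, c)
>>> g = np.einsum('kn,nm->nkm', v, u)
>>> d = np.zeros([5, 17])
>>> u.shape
(17, 5)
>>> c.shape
(17, 17)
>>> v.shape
(17, 17)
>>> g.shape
(17, 17, 5)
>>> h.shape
(17,)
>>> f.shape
(17, 17)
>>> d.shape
(5, 17)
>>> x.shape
(17, 5)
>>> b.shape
(5,)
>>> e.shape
(17,)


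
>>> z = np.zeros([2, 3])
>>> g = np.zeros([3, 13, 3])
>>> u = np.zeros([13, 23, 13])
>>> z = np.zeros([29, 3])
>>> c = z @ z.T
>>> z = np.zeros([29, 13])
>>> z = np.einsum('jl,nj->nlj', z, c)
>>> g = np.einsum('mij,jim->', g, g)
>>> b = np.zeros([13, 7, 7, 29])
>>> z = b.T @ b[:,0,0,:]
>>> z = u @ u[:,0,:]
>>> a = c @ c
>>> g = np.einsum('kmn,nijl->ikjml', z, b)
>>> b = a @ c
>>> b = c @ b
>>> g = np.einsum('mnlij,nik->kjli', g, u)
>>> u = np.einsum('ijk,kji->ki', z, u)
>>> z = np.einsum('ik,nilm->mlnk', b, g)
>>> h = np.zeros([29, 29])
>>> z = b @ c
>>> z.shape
(29, 29)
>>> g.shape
(13, 29, 7, 23)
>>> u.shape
(13, 13)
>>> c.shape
(29, 29)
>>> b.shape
(29, 29)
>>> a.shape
(29, 29)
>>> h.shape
(29, 29)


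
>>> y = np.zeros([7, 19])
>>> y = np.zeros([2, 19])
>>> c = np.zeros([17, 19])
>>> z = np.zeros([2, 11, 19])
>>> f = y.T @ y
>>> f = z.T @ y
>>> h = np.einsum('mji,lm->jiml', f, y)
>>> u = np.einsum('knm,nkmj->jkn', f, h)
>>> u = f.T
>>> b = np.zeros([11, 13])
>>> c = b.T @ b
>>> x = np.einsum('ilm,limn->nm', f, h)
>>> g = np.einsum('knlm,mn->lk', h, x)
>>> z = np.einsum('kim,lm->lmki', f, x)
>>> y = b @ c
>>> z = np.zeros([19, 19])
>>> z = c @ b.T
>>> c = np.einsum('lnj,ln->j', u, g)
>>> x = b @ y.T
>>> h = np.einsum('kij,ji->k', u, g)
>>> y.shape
(11, 13)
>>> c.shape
(19,)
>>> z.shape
(13, 11)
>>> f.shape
(19, 11, 19)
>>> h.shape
(19,)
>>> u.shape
(19, 11, 19)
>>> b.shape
(11, 13)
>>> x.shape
(11, 11)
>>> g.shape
(19, 11)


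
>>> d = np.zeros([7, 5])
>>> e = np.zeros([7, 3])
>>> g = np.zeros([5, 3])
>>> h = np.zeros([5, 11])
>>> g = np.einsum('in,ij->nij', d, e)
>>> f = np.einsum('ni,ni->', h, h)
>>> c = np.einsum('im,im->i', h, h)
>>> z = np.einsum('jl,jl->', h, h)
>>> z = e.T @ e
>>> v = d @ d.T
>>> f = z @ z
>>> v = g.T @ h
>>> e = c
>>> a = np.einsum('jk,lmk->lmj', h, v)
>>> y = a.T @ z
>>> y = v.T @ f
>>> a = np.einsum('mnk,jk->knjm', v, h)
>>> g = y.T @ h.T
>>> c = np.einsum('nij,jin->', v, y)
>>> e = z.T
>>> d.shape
(7, 5)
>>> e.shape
(3, 3)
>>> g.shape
(3, 7, 5)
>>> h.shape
(5, 11)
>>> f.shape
(3, 3)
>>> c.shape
()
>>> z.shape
(3, 3)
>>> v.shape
(3, 7, 11)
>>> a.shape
(11, 7, 5, 3)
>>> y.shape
(11, 7, 3)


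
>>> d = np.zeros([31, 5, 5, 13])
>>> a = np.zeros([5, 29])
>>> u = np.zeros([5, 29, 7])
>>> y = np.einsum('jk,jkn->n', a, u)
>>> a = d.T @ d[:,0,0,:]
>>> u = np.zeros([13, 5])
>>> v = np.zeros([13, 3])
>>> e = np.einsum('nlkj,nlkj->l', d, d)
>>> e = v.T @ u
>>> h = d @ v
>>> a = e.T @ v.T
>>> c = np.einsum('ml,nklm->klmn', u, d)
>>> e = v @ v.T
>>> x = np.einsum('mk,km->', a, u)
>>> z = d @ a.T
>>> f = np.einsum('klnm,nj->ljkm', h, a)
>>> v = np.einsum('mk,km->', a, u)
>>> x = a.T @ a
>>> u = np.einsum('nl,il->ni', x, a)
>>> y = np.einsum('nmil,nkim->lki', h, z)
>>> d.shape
(31, 5, 5, 13)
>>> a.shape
(5, 13)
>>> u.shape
(13, 5)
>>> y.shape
(3, 5, 5)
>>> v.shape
()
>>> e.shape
(13, 13)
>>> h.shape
(31, 5, 5, 3)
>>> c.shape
(5, 5, 13, 31)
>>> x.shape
(13, 13)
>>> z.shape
(31, 5, 5, 5)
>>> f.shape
(5, 13, 31, 3)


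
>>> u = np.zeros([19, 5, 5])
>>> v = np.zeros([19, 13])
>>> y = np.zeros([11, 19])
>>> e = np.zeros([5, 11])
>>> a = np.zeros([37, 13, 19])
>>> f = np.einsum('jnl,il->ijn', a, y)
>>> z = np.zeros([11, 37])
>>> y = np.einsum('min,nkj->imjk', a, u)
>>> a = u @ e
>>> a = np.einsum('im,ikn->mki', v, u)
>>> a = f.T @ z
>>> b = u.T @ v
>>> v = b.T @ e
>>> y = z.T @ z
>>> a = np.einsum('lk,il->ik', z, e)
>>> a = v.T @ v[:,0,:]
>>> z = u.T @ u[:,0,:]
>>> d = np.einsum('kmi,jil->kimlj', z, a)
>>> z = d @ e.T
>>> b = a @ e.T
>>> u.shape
(19, 5, 5)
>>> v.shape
(13, 5, 11)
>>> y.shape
(37, 37)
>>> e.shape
(5, 11)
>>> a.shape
(11, 5, 11)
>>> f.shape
(11, 37, 13)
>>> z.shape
(5, 5, 5, 11, 5)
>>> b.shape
(11, 5, 5)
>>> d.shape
(5, 5, 5, 11, 11)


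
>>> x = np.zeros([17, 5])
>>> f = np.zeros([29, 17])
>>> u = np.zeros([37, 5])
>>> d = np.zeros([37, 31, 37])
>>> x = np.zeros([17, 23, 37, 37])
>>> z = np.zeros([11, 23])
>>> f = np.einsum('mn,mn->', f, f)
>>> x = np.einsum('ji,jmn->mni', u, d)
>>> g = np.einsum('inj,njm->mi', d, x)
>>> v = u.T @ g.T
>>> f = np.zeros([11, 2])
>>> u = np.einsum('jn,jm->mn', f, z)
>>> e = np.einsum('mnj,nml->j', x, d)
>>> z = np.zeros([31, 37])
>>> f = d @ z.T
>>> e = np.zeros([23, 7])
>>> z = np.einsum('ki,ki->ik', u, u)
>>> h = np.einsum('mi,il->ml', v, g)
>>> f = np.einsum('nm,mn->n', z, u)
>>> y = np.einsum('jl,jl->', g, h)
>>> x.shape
(31, 37, 5)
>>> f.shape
(2,)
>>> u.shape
(23, 2)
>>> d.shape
(37, 31, 37)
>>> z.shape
(2, 23)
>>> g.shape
(5, 37)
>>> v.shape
(5, 5)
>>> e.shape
(23, 7)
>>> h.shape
(5, 37)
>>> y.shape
()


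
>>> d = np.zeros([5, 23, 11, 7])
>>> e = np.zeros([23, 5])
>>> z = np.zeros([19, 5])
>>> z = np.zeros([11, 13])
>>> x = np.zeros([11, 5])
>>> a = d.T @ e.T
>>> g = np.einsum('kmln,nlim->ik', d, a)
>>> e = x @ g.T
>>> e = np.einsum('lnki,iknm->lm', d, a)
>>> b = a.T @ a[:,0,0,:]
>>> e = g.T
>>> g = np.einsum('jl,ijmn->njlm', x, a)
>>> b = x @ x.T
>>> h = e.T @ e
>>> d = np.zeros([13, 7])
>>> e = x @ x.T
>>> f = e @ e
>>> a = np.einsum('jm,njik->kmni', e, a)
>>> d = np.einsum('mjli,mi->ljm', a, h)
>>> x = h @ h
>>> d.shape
(7, 11, 23)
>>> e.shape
(11, 11)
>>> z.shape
(11, 13)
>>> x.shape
(23, 23)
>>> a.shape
(23, 11, 7, 23)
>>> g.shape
(23, 11, 5, 23)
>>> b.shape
(11, 11)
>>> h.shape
(23, 23)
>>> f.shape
(11, 11)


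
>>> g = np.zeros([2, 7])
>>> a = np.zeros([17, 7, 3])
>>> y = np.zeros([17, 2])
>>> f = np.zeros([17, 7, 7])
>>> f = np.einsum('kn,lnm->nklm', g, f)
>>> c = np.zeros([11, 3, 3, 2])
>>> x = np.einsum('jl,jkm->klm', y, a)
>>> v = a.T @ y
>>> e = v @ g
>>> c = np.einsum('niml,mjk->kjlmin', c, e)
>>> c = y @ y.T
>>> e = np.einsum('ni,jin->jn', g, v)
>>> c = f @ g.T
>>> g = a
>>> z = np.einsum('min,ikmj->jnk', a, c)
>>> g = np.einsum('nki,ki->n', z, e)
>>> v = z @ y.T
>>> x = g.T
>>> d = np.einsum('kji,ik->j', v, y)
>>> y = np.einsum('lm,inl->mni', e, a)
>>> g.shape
(2,)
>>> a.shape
(17, 7, 3)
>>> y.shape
(2, 7, 17)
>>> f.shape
(7, 2, 17, 7)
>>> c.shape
(7, 2, 17, 2)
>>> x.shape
(2,)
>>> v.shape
(2, 3, 17)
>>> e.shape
(3, 2)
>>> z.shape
(2, 3, 2)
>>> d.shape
(3,)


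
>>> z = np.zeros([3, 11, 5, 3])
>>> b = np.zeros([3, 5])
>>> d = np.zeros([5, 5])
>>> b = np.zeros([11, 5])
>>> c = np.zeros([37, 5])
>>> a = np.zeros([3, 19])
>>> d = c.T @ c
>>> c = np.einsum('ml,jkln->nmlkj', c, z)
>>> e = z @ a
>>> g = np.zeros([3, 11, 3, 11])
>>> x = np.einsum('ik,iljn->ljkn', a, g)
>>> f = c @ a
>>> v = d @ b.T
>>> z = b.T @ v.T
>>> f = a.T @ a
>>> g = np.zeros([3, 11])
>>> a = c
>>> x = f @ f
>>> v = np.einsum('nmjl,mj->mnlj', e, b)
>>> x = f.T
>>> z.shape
(5, 5)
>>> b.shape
(11, 5)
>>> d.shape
(5, 5)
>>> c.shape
(3, 37, 5, 11, 3)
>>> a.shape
(3, 37, 5, 11, 3)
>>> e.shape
(3, 11, 5, 19)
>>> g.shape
(3, 11)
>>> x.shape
(19, 19)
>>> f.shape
(19, 19)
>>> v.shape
(11, 3, 19, 5)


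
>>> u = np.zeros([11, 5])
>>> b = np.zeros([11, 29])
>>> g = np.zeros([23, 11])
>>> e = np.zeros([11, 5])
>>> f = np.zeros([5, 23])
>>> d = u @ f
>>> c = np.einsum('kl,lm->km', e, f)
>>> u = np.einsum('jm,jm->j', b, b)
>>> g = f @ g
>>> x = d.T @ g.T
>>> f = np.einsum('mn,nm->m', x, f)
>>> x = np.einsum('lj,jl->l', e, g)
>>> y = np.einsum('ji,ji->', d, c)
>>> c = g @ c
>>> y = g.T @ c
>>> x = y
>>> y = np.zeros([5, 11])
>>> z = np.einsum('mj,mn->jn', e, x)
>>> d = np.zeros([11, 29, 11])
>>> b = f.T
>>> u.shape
(11,)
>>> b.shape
(23,)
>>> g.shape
(5, 11)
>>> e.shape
(11, 5)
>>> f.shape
(23,)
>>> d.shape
(11, 29, 11)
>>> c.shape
(5, 23)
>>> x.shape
(11, 23)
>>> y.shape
(5, 11)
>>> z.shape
(5, 23)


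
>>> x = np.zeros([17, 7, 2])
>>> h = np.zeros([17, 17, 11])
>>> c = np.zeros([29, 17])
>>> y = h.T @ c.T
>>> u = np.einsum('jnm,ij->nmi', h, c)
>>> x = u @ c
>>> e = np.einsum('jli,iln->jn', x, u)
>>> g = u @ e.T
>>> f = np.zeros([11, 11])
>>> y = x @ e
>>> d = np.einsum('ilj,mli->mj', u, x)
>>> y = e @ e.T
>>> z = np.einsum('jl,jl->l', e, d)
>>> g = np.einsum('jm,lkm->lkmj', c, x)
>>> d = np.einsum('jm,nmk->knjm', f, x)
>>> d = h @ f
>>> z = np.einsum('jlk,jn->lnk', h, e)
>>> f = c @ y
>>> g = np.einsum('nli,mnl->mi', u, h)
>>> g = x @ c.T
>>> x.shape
(17, 11, 17)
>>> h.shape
(17, 17, 11)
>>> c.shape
(29, 17)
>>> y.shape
(17, 17)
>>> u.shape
(17, 11, 29)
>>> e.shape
(17, 29)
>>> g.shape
(17, 11, 29)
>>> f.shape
(29, 17)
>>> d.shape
(17, 17, 11)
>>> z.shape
(17, 29, 11)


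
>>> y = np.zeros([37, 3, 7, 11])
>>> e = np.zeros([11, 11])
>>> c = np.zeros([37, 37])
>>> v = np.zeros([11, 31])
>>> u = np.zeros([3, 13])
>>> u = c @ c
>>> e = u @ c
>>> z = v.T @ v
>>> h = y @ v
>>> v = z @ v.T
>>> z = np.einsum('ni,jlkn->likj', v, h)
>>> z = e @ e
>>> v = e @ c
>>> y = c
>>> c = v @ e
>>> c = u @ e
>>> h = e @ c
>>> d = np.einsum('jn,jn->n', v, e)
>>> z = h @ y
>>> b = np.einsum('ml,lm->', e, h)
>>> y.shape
(37, 37)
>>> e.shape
(37, 37)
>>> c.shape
(37, 37)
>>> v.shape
(37, 37)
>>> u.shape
(37, 37)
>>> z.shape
(37, 37)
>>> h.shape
(37, 37)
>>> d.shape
(37,)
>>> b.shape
()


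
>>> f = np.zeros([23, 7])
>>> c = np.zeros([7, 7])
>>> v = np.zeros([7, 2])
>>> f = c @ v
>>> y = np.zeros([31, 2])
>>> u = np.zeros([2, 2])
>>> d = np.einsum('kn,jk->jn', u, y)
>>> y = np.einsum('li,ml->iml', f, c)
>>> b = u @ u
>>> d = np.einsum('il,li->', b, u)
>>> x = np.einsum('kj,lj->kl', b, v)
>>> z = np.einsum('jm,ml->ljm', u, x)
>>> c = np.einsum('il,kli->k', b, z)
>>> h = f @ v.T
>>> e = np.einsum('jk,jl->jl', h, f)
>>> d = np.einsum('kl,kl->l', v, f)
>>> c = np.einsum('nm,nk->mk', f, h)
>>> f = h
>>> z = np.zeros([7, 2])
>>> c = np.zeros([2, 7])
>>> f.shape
(7, 7)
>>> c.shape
(2, 7)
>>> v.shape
(7, 2)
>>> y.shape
(2, 7, 7)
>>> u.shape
(2, 2)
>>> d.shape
(2,)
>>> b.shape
(2, 2)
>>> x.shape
(2, 7)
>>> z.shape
(7, 2)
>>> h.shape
(7, 7)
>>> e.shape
(7, 2)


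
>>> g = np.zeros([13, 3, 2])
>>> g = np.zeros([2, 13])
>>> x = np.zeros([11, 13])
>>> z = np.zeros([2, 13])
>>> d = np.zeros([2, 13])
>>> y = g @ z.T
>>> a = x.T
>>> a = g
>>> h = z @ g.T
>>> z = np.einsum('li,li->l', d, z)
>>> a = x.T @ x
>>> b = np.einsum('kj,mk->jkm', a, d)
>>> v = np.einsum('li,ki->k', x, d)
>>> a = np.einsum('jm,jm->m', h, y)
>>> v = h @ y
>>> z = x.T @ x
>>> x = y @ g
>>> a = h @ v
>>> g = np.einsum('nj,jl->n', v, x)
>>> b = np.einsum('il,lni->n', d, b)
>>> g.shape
(2,)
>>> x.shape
(2, 13)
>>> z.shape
(13, 13)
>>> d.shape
(2, 13)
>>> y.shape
(2, 2)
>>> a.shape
(2, 2)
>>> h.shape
(2, 2)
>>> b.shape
(13,)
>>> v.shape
(2, 2)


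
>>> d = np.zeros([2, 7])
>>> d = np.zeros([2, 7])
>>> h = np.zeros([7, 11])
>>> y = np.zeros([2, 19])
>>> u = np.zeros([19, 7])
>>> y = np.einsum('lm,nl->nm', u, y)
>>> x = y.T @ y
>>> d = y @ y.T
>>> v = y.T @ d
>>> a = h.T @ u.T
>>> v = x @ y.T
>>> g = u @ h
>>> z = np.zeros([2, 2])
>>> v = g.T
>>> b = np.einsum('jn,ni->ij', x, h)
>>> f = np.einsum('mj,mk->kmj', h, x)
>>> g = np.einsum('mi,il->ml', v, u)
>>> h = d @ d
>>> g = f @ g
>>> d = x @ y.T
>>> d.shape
(7, 2)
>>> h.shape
(2, 2)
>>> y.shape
(2, 7)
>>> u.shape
(19, 7)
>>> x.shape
(7, 7)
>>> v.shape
(11, 19)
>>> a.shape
(11, 19)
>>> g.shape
(7, 7, 7)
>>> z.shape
(2, 2)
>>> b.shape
(11, 7)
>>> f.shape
(7, 7, 11)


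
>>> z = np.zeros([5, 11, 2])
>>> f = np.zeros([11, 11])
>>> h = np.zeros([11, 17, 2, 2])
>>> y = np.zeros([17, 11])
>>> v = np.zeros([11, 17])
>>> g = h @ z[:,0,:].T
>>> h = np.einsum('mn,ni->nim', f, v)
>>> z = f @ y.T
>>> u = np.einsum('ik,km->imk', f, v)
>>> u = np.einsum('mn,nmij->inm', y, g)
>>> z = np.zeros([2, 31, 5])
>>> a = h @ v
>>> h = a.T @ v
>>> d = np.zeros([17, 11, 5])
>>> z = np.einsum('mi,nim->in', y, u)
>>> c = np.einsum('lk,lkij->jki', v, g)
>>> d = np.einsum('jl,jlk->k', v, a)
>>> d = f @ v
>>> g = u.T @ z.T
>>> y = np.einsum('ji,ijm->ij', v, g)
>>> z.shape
(11, 2)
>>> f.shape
(11, 11)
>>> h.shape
(17, 17, 17)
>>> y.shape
(17, 11)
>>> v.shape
(11, 17)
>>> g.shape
(17, 11, 11)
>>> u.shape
(2, 11, 17)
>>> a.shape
(11, 17, 17)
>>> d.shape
(11, 17)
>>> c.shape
(5, 17, 2)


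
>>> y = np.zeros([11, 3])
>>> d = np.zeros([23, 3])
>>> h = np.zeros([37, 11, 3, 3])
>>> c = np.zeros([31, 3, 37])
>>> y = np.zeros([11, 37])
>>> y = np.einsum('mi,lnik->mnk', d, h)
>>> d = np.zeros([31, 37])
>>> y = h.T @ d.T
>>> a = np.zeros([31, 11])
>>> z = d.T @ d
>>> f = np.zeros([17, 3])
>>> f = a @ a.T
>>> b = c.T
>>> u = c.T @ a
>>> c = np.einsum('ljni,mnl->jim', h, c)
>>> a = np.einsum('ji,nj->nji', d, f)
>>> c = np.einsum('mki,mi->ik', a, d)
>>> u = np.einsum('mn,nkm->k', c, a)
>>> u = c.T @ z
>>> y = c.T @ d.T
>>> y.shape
(31, 31)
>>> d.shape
(31, 37)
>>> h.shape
(37, 11, 3, 3)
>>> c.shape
(37, 31)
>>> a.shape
(31, 31, 37)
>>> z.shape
(37, 37)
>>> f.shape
(31, 31)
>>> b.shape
(37, 3, 31)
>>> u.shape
(31, 37)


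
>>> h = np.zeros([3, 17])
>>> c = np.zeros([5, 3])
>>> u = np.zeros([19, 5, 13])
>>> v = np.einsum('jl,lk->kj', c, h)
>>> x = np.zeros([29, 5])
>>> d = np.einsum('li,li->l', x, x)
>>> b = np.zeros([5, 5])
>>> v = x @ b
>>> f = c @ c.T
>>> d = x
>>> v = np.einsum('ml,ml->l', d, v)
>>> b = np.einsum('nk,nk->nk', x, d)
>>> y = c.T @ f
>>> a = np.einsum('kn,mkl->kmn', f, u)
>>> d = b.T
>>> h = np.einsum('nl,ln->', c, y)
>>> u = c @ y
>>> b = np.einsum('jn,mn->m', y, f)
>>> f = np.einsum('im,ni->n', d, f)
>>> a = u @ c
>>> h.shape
()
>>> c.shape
(5, 3)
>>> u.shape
(5, 5)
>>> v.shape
(5,)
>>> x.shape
(29, 5)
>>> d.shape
(5, 29)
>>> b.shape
(5,)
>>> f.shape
(5,)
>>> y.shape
(3, 5)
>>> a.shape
(5, 3)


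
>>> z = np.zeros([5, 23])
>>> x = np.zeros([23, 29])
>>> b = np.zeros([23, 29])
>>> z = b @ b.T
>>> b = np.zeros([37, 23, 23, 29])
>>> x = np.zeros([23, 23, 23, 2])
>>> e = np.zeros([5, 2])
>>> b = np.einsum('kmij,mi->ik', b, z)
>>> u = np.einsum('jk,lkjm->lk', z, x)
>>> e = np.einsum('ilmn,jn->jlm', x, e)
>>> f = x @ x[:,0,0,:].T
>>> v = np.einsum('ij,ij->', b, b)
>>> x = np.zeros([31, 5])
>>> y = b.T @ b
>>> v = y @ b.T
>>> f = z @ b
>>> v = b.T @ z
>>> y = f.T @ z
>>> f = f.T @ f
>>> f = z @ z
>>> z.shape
(23, 23)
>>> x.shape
(31, 5)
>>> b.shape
(23, 37)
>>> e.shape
(5, 23, 23)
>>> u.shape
(23, 23)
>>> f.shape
(23, 23)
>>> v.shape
(37, 23)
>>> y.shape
(37, 23)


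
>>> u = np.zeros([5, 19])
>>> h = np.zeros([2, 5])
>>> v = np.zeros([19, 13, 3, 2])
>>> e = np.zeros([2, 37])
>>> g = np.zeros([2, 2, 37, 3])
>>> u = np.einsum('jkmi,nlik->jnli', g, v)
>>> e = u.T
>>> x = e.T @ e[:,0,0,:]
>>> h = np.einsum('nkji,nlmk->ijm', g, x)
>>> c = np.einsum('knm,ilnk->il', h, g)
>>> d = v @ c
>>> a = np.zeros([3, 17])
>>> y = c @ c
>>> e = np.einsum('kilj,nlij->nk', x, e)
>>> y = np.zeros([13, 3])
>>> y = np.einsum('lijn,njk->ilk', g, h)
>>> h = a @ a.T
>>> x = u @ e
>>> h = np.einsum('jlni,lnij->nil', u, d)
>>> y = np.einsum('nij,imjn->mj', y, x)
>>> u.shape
(2, 19, 13, 3)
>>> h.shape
(13, 3, 19)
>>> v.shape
(19, 13, 3, 2)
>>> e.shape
(3, 2)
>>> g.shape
(2, 2, 37, 3)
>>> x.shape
(2, 19, 13, 2)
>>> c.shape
(2, 2)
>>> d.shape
(19, 13, 3, 2)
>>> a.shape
(3, 17)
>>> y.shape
(19, 13)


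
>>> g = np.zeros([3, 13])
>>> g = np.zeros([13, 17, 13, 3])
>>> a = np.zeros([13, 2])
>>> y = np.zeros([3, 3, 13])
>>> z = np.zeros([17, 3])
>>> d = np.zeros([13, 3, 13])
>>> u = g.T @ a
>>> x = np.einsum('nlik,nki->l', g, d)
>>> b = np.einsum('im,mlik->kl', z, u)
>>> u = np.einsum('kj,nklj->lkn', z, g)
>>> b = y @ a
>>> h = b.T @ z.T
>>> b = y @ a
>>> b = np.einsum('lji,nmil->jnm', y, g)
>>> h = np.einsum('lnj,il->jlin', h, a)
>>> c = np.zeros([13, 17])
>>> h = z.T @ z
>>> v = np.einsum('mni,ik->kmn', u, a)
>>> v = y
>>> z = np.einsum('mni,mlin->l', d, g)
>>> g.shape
(13, 17, 13, 3)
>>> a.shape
(13, 2)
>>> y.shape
(3, 3, 13)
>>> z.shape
(17,)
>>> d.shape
(13, 3, 13)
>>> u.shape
(13, 17, 13)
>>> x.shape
(17,)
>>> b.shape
(3, 13, 17)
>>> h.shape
(3, 3)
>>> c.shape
(13, 17)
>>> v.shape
(3, 3, 13)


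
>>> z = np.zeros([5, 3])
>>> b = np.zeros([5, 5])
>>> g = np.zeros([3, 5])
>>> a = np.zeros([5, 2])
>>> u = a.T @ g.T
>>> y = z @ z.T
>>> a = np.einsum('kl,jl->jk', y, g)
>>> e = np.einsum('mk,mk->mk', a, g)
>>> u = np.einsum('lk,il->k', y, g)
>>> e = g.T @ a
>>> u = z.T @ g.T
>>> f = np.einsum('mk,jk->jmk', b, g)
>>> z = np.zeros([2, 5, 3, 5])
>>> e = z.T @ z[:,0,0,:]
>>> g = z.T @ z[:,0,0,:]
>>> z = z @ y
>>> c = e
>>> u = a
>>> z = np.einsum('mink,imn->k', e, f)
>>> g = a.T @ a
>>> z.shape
(5,)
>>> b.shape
(5, 5)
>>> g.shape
(5, 5)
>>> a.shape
(3, 5)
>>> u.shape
(3, 5)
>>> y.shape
(5, 5)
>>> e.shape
(5, 3, 5, 5)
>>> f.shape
(3, 5, 5)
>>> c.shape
(5, 3, 5, 5)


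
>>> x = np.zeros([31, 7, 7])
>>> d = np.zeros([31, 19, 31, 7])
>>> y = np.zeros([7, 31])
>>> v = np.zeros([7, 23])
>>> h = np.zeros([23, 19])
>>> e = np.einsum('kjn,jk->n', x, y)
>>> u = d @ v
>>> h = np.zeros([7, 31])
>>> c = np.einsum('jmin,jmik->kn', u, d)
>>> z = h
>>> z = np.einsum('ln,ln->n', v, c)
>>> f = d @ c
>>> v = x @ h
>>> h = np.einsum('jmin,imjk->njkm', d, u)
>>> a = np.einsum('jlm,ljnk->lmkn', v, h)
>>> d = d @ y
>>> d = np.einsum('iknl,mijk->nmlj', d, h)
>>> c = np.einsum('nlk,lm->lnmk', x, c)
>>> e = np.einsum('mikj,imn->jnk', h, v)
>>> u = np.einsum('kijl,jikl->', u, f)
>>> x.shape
(31, 7, 7)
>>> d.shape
(31, 7, 31, 23)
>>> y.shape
(7, 31)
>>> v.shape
(31, 7, 31)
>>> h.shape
(7, 31, 23, 19)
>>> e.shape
(19, 31, 23)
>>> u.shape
()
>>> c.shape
(7, 31, 23, 7)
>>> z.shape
(23,)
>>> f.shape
(31, 19, 31, 23)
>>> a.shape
(7, 31, 19, 23)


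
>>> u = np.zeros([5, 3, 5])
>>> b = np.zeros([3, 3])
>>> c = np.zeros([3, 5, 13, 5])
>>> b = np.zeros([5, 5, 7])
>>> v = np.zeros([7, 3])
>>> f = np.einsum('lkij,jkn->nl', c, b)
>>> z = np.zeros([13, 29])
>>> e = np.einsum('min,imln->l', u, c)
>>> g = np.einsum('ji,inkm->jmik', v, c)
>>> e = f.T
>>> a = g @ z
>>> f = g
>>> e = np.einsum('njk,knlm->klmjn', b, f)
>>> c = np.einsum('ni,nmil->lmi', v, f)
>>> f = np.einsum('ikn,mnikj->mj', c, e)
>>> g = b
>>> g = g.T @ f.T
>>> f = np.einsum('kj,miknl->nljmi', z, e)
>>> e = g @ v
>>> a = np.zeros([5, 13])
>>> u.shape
(5, 3, 5)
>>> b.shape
(5, 5, 7)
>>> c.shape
(13, 5, 3)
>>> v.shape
(7, 3)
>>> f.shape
(5, 5, 29, 7, 3)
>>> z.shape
(13, 29)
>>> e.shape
(7, 5, 3)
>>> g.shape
(7, 5, 7)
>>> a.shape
(5, 13)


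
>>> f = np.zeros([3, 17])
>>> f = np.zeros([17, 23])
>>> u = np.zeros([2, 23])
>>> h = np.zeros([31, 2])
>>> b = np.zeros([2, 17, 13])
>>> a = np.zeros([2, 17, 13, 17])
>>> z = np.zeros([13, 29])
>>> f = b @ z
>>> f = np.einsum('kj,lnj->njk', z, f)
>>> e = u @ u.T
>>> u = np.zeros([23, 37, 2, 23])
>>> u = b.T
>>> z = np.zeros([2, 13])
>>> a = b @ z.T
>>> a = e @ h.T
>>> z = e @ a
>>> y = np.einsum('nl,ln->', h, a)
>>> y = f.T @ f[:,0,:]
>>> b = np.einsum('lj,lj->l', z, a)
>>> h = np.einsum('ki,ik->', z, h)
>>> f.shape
(17, 29, 13)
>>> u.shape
(13, 17, 2)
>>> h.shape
()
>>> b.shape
(2,)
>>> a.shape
(2, 31)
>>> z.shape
(2, 31)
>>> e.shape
(2, 2)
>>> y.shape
(13, 29, 13)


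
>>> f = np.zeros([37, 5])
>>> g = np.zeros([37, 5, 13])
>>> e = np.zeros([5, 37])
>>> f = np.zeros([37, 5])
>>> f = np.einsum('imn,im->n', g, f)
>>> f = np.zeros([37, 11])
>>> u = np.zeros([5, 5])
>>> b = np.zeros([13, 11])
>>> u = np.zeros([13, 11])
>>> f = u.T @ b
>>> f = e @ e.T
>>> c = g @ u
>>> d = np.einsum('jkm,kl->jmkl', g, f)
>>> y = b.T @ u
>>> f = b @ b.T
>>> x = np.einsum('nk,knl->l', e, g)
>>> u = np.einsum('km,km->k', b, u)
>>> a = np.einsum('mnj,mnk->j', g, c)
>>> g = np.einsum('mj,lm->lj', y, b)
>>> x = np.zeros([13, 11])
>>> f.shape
(13, 13)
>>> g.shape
(13, 11)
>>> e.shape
(5, 37)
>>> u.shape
(13,)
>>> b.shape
(13, 11)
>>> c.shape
(37, 5, 11)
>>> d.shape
(37, 13, 5, 5)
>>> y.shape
(11, 11)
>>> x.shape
(13, 11)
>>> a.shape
(13,)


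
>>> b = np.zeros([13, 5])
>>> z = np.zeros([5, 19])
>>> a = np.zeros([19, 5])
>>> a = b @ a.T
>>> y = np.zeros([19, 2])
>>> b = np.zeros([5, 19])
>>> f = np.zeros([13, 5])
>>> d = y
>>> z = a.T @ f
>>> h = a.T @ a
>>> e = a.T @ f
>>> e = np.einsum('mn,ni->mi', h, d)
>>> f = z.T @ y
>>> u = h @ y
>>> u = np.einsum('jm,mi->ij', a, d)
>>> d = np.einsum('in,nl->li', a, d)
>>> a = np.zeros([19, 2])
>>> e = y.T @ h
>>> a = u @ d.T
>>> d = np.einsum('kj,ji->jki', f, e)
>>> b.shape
(5, 19)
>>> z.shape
(19, 5)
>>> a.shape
(2, 2)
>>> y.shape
(19, 2)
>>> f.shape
(5, 2)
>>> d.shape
(2, 5, 19)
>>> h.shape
(19, 19)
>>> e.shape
(2, 19)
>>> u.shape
(2, 13)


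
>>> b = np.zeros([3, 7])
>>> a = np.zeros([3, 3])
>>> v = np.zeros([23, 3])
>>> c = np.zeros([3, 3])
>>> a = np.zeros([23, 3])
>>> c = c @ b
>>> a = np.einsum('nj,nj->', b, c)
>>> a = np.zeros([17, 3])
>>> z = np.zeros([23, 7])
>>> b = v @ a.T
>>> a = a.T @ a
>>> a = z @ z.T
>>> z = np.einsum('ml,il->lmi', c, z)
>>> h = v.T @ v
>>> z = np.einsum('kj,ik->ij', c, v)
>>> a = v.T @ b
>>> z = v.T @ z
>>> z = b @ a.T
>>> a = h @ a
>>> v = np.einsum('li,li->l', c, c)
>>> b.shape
(23, 17)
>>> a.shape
(3, 17)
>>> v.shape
(3,)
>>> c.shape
(3, 7)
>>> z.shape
(23, 3)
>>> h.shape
(3, 3)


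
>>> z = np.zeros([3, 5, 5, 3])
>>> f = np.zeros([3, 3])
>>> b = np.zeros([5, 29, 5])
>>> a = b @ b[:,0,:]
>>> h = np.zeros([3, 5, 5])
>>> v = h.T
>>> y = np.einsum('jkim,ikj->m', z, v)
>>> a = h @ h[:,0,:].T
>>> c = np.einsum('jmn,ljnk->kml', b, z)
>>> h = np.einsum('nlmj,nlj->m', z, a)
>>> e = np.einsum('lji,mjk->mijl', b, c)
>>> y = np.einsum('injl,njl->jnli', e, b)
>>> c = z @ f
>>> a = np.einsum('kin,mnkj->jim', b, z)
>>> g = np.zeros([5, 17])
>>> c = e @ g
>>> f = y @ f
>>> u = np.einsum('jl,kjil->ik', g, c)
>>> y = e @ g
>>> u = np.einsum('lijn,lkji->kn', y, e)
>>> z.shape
(3, 5, 5, 3)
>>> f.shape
(29, 5, 5, 3)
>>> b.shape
(5, 29, 5)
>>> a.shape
(3, 29, 3)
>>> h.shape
(5,)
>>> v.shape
(5, 5, 3)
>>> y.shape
(3, 5, 29, 17)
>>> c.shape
(3, 5, 29, 17)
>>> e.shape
(3, 5, 29, 5)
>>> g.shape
(5, 17)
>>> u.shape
(5, 17)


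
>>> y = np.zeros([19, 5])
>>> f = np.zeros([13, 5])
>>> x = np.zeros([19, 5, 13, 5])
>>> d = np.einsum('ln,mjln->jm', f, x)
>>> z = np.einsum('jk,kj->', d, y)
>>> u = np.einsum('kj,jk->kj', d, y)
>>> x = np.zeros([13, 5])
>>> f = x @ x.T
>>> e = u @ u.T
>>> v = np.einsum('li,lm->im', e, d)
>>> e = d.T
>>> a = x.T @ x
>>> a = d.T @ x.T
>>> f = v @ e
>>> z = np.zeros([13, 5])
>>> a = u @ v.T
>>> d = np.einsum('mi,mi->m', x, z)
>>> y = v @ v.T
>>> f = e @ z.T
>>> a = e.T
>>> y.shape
(5, 5)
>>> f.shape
(19, 13)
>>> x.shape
(13, 5)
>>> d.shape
(13,)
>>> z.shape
(13, 5)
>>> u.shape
(5, 19)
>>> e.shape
(19, 5)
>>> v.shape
(5, 19)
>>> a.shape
(5, 19)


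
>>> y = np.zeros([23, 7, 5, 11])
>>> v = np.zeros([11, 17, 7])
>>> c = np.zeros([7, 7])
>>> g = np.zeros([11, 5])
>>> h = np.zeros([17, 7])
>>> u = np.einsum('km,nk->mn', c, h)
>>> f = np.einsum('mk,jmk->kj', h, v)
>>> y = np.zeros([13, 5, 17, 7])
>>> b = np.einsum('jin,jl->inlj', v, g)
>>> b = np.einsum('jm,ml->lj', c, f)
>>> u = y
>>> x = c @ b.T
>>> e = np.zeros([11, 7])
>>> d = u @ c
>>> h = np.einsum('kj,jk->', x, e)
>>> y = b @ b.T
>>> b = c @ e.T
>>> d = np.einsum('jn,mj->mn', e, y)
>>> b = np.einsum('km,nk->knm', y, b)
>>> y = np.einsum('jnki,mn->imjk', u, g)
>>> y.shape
(7, 11, 13, 17)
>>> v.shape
(11, 17, 7)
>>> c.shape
(7, 7)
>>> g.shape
(11, 5)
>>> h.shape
()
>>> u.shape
(13, 5, 17, 7)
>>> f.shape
(7, 11)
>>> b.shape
(11, 7, 11)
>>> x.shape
(7, 11)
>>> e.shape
(11, 7)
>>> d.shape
(11, 7)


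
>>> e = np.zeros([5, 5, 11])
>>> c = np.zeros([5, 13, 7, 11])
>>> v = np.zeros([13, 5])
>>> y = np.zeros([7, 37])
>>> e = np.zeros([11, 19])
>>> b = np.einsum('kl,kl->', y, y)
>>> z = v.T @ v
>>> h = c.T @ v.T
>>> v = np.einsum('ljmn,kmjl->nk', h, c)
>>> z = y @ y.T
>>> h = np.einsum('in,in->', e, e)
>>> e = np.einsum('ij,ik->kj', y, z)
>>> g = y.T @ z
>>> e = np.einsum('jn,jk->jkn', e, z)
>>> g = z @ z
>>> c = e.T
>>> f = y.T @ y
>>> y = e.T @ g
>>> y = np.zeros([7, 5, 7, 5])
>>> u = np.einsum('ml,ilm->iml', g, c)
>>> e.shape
(7, 7, 37)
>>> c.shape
(37, 7, 7)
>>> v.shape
(13, 5)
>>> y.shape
(7, 5, 7, 5)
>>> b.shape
()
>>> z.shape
(7, 7)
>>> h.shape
()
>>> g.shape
(7, 7)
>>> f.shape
(37, 37)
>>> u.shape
(37, 7, 7)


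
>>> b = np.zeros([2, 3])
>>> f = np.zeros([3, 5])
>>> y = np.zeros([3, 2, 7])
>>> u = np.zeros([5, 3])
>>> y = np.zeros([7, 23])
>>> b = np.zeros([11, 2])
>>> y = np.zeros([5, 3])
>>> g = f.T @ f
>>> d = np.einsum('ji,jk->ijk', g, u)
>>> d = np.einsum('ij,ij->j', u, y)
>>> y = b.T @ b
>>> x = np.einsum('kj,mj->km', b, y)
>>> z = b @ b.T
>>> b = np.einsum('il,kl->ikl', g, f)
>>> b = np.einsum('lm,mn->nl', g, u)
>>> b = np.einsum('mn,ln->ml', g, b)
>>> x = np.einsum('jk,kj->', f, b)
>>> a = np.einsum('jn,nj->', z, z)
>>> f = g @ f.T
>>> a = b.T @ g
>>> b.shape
(5, 3)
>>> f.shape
(5, 3)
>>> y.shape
(2, 2)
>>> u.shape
(5, 3)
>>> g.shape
(5, 5)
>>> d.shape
(3,)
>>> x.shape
()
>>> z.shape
(11, 11)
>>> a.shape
(3, 5)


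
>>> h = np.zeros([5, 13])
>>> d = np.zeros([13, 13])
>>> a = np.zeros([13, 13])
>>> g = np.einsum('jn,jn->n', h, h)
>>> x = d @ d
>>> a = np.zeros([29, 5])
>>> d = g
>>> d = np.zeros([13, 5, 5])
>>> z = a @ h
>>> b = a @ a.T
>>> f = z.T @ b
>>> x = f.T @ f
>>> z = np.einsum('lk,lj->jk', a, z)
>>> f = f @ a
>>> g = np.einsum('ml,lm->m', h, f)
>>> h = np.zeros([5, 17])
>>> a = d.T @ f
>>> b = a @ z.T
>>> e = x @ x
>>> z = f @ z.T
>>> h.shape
(5, 17)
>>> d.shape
(13, 5, 5)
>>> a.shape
(5, 5, 5)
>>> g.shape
(5,)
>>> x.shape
(29, 29)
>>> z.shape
(13, 13)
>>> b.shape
(5, 5, 13)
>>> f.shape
(13, 5)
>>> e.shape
(29, 29)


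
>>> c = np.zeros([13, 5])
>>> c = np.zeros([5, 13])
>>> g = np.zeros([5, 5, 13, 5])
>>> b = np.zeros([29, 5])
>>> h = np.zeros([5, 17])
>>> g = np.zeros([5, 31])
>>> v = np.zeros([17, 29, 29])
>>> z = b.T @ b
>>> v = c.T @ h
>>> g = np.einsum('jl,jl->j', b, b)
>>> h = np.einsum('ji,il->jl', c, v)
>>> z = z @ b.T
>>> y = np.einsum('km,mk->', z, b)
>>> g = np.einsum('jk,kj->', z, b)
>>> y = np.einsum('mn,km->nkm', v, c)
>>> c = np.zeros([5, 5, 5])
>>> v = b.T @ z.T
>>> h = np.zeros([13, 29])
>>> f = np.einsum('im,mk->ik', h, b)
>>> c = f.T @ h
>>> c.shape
(5, 29)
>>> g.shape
()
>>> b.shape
(29, 5)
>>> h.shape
(13, 29)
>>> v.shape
(5, 5)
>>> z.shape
(5, 29)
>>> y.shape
(17, 5, 13)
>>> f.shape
(13, 5)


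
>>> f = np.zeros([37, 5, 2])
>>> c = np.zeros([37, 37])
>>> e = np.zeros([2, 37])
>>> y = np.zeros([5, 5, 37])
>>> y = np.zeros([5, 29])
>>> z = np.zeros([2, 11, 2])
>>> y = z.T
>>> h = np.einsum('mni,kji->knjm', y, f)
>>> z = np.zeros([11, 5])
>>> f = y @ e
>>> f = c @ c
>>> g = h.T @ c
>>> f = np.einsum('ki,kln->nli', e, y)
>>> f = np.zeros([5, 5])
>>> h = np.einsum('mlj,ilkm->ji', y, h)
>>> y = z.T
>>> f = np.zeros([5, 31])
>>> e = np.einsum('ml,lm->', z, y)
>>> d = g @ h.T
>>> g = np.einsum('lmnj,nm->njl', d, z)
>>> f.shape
(5, 31)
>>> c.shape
(37, 37)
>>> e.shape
()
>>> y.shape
(5, 11)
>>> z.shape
(11, 5)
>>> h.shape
(2, 37)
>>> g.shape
(11, 2, 2)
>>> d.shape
(2, 5, 11, 2)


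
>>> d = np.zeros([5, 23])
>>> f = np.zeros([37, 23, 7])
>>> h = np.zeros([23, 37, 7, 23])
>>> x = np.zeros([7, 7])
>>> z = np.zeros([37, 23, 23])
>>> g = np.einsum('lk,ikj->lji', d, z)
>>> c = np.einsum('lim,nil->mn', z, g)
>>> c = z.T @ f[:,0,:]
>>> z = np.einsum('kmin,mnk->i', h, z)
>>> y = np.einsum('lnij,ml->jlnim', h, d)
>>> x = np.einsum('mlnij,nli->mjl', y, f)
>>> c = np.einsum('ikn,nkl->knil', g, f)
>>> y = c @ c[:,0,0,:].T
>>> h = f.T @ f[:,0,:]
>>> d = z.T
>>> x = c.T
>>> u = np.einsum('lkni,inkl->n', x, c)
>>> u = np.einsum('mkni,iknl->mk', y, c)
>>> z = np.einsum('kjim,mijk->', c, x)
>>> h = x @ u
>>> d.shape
(7,)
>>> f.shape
(37, 23, 7)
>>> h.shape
(7, 5, 37, 37)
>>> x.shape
(7, 5, 37, 23)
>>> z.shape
()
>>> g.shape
(5, 23, 37)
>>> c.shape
(23, 37, 5, 7)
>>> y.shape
(23, 37, 5, 23)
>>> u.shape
(23, 37)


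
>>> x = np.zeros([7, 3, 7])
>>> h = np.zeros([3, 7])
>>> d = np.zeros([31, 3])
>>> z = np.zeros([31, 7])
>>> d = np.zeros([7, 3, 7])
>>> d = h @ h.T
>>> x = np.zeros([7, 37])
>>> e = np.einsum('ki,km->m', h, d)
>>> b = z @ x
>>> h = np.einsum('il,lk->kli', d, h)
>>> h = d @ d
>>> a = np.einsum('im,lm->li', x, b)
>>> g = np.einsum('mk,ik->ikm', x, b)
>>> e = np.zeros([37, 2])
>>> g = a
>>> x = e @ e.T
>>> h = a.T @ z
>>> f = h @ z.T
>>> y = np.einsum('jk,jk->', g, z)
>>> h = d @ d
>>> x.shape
(37, 37)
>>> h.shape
(3, 3)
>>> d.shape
(3, 3)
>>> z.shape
(31, 7)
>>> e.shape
(37, 2)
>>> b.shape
(31, 37)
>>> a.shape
(31, 7)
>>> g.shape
(31, 7)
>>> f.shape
(7, 31)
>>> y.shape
()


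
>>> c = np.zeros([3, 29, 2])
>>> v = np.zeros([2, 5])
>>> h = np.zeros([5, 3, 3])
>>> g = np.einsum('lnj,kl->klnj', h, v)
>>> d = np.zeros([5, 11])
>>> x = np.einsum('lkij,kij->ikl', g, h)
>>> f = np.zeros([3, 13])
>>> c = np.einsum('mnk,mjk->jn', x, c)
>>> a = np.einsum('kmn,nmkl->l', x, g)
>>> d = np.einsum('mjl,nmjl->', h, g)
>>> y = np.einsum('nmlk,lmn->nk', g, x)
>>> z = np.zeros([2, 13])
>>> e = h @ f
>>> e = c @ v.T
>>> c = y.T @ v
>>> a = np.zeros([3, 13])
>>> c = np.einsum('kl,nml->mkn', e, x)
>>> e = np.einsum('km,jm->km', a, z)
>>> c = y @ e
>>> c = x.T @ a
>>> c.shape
(2, 5, 13)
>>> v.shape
(2, 5)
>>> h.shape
(5, 3, 3)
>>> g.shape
(2, 5, 3, 3)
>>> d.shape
()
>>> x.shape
(3, 5, 2)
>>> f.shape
(3, 13)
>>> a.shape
(3, 13)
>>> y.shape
(2, 3)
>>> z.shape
(2, 13)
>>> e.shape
(3, 13)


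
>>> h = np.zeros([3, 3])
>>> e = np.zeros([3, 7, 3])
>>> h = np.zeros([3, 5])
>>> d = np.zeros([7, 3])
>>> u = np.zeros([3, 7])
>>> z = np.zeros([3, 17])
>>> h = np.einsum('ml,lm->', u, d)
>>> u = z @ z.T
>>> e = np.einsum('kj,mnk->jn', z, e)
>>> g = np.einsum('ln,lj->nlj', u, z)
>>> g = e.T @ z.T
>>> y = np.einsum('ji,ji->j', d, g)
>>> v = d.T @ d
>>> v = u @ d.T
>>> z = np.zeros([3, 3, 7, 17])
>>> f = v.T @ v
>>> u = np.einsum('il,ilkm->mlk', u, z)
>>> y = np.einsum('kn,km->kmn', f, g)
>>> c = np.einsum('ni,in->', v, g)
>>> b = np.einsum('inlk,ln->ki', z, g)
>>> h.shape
()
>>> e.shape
(17, 7)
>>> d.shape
(7, 3)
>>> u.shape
(17, 3, 7)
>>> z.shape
(3, 3, 7, 17)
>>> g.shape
(7, 3)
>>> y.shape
(7, 3, 7)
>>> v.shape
(3, 7)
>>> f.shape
(7, 7)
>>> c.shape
()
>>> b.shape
(17, 3)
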